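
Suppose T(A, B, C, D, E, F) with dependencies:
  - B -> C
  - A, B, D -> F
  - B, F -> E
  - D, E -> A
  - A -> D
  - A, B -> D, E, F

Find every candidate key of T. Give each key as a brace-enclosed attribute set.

No FD produces {B}, so it must be in every candidate key.
{A, B} is a candidate key since {A, B}⁺ = {A, B, C, D, E, F} covers every attribute.
{B, D, E} is a candidate key since {B, D, E}⁺ = {A, B, C, D, E, F} covers every attribute.
{B, D, F} is a candidate key since {B, D, F}⁺ = {A, B, C, D, E, F} covers every attribute.
No proper subset of any of these is a key, and no other minimal superkey exists.

{A, B}, {B, D, E}, {B, D, F}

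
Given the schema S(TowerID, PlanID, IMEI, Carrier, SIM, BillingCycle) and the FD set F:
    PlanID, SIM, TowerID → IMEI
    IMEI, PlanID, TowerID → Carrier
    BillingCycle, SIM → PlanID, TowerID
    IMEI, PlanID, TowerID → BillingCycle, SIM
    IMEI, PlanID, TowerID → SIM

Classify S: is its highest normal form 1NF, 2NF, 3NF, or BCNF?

BCNF

Candidate keys: {BillingCycle, SIM}, {IMEI, PlanID, TowerID}, {PlanID, SIM, TowerID}. Prime attributes: {BillingCycle, IMEI, PlanID, SIM, TowerID}.
Every FD has a superkey on the left, so the relation is in BCNF.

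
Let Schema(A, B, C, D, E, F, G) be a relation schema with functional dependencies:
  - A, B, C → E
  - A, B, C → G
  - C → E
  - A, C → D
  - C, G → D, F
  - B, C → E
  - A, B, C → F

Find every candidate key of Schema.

{A, B, C}

{A, B, C} never appear on the right of any FD, so every key must include all of them.
Closure of {A, B, C} is {A, B, C, D, E, F, G}, the whole schema; {A, B, C} is a candidate key.
Every other attribute set either contains this one or has a smaller closure.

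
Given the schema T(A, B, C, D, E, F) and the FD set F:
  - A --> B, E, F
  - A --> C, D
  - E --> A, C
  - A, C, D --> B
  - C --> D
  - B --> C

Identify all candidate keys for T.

{A} is a candidate key since {A}⁺ = {A, B, C, D, E, F} covers every attribute.
{E} is a candidate key since {E}⁺ = {A, B, C, D, E, F} covers every attribute.
No proper subset of any of these is a key, and no other minimal superkey exists.

{A}, {E}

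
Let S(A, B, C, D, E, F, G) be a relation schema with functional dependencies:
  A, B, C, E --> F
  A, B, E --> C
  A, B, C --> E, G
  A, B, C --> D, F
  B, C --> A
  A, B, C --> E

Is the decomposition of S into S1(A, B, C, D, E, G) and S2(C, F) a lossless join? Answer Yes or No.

No

The shared attributes are {C} and {C}⁺ = {C}.
Neither S1 nor S2 is contained in that closure, so the decomposition is lossy.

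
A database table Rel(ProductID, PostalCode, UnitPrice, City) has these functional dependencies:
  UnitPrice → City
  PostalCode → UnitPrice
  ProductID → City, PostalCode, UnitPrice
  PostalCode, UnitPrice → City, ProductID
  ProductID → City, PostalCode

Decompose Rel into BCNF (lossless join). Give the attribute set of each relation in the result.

Candidate keys of the original relation: {PostalCode}, {ProductID}.
Within {City, PostalCode, ProductID, UnitPrice}: {UnitPrice}⁺ ∩ {City, PostalCode, ProductID, UnitPrice} = {City, UnitPrice}, not the whole set, so UnitPrice → City violates BCNF; decompose into {City, UnitPrice} and {PostalCode, ProductID, UnitPrice}.
{City, UnitPrice} has no BCNF violation.
{PostalCode, ProductID, UnitPrice} has no BCNF violation.

{City, UnitPrice}; {PostalCode, ProductID, UnitPrice}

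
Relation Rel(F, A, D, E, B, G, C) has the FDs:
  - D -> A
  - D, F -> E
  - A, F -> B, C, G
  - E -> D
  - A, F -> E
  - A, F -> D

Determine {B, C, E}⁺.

{A, B, C, D, E}

Start with {B, C, E}.
E -> D applies; add {D} → now {B, C, D, E}.
D -> A applies; add {A} → now {A, B, C, D, E}.
No further FD applies.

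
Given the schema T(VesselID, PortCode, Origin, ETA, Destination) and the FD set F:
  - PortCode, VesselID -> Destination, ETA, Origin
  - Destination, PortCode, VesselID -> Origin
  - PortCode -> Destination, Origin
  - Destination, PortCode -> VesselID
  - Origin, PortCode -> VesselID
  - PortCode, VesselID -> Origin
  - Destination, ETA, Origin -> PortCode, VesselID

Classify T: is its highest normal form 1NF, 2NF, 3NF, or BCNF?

Candidate keys: {Destination, ETA, Origin}, {PortCode}. Prime attributes: {Destination, ETA, Origin, PortCode}.
Each dependency's left side is a superkey — BCNF holds.

BCNF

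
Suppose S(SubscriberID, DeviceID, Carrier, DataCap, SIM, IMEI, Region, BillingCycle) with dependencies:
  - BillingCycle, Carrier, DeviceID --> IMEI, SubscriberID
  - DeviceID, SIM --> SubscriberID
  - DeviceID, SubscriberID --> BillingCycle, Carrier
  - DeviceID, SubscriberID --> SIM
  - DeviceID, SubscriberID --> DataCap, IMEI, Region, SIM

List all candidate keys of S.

{DeviceID} never appears on the right of any FD, so every key must include it.
{DeviceID, SIM}⁺ = {BillingCycle, Carrier, DataCap, DeviceID, IMEI, Region, SIM, SubscriberID}, which is every attribute, so {DeviceID, SIM} is a candidate key.
{DeviceID, SubscriberID}⁺ = {BillingCycle, Carrier, DataCap, DeviceID, IMEI, Region, SIM, SubscriberID}, which is every attribute, so {DeviceID, SubscriberID} is a candidate key.
{BillingCycle, Carrier, DeviceID}⁺ = {BillingCycle, Carrier, DataCap, DeviceID, IMEI, Region, SIM, SubscriberID}, which is every attribute, so {BillingCycle, Carrier, DeviceID} is a candidate key.
These are minimal and exhaustive — every other superkey contains one of them.

{BillingCycle, Carrier, DeviceID}, {DeviceID, SIM}, {DeviceID, SubscriberID}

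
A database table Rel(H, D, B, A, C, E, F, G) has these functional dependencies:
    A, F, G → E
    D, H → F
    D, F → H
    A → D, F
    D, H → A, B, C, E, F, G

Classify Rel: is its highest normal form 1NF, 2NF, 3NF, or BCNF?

Candidate keys: {A}, {D, F}, {D, H}. Prime attributes: {A, D, F, H}.
Every FD has a superkey on the left, so the relation is in BCNF.

BCNF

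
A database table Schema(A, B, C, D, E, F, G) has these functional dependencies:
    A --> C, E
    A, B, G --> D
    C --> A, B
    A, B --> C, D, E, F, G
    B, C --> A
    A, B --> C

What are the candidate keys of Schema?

{A} is a candidate key since {A}⁺ = {A, B, C, D, E, F, G} covers every attribute.
{C} is a candidate key since {C}⁺ = {A, B, C, D, E, F, G} covers every attribute.
No proper subset of any of these is a key, and no other minimal superkey exists.

{A}, {C}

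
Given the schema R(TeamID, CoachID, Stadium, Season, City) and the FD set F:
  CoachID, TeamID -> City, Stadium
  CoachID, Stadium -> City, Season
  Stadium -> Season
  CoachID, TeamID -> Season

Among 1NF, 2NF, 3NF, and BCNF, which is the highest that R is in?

Candidate key: {CoachID, TeamID}. Prime attributes: {CoachID, TeamID}.
CoachID, Stadium -> City, Season breaks BCNF: {CoachID, Stadium}⁺ = {City, CoachID, Season, Stadium}, so {CoachID, Stadium} is not a superkey.
CoachID, Stadium -> City, Season determines the non-prime attributes {City, Season} from a non-superkey — 3NF is violated.
No proper subset of a key has a non-prime attribute in its closure, so there is no partial dependency; 2NF holds.

2NF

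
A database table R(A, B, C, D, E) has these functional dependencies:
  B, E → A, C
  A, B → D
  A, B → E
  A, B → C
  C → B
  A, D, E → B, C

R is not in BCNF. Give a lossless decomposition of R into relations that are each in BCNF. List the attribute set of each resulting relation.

{A, C, D, E}; {B, C}

Candidate keys of the original relation: {A, B}, {A, C}, {A, D, E}, {B, E}, {C, E}.
Within {A, B, C, D, E}: {C}⁺ ∩ {A, B, C, D, E} = {B, C}, not the whole set, so C → B violates BCNF; decompose into {B, C} and {A, C, D, E}.
{B, C} is in BCNF.
{A, C, D, E} is in BCNF.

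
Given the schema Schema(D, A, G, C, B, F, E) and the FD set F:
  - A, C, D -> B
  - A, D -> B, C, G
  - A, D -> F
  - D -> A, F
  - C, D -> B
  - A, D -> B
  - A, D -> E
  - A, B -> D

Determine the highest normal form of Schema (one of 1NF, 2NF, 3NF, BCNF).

BCNF

Candidate keys: {A, B}, {D}. Prime attributes: {A, B, D}.
Each dependency's left side is a superkey — BCNF holds.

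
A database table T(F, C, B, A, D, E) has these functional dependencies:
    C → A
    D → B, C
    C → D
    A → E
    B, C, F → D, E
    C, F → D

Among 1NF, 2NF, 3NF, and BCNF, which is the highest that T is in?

1NF

Candidate keys: {C, F}, {D, F}. Prime attributes: {C, D, F}.
C → A breaks BCNF: {C}⁺ = {A, B, C, D, E}, so {C} is not a superkey.
C → A has non-prime {A} on the right and a non-superkey on the left, so 3NF fails.
Since {C} ⊂ {C, F} and {C}⁺ ⊇ {A, B, E} with {A, B, E} non-prime, there is a partial dependency; 2NF fails.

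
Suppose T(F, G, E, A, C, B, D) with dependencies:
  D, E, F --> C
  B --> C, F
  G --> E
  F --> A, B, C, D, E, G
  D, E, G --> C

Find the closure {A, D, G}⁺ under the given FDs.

Start with {A, D, G}.
G --> E applies; add {E} → now {A, D, E, G}.
D, E, G --> C applies; add {C} → now {A, C, D, E, G}.
No further FD applies.

{A, C, D, E, G}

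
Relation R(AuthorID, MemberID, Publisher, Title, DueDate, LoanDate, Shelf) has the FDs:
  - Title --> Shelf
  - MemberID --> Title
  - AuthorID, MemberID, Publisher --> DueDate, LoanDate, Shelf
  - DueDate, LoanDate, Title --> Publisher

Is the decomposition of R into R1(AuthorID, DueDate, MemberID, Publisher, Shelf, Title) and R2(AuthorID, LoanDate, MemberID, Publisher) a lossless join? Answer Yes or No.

Common attributes: {AuthorID, MemberID, Publisher}; their closure is {AuthorID, DueDate, LoanDate, MemberID, Publisher, Shelf, Title}.
Since R1 ⊆ {AuthorID, DueDate, LoanDate, MemberID, Publisher, Shelf, Title}, the intersection is a superkey of R1; the decomposition is lossless.

Yes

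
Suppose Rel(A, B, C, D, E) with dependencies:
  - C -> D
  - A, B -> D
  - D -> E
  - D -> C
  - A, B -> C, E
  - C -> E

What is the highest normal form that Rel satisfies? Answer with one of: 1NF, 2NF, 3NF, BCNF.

Candidate key: {A, B}. Prime attributes: {A, B}.
C -> D breaks BCNF: {C}⁺ = {C, D, E}, so {C} is not a superkey.
C -> D determines the non-prime attribute {D} from a non-superkey — 3NF is violated.
No non-prime attribute depends on a proper subset of any candidate key, so 2NF holds.

2NF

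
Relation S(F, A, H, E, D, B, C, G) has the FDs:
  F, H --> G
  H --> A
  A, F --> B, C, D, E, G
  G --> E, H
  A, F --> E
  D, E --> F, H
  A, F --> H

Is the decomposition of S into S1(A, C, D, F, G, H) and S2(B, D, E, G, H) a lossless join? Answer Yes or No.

The shared attributes are {D, G, H} and {D, G, H}⁺ = {A, B, C, D, E, F, G, H}.
S1 is contained in that closure, so S1 ∩ S2 --> S1 holds and the join is lossless.

Yes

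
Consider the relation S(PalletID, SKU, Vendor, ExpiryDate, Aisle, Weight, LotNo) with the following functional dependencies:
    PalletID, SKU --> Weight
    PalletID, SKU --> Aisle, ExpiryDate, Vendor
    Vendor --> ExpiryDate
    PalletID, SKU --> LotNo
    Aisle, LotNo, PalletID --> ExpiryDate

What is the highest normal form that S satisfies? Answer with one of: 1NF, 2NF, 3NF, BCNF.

2NF

Candidate key: {PalletID, SKU}. Prime attributes: {PalletID, SKU}.
Vendor --> ExpiryDate: {Vendor}⁺ = {ExpiryDate, Vendor}, which is not all of the attributes, so the left side is not a superkey — BCNF is violated.
Vendor --> ExpiryDate has non-prime {ExpiryDate} on the right and a non-superkey on the left, so 3NF fails.
No proper subset of a key has a non-prime attribute in its closure, so there is no partial dependency; 2NF holds.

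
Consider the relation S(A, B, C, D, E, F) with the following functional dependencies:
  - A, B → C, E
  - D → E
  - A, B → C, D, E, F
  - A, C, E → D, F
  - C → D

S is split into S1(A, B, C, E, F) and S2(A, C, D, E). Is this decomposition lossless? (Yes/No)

Yes

The shared attributes are {A, C, E} and {A, C, E}⁺ = {A, C, D, E, F}.
This includes all of S2, so the common attributes are a superkey of S2 — the join is lossless.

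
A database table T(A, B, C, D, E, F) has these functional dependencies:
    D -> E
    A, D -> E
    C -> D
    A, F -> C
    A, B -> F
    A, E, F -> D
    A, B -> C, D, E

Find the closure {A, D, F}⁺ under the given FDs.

{A, C, D, E, F}

Start with {A, D, F}.
D -> E applies; add {E} → now {A, D, E, F}.
A, F -> C applies; add {C} → now {A, C, D, E, F}.
No further FD applies.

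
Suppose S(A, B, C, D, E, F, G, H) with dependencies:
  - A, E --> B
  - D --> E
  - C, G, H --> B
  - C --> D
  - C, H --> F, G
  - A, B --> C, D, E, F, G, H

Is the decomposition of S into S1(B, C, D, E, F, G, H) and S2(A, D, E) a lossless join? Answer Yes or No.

No

S1 ∩ S2 = {D, E}; its closure under F is {D, E}.
Neither S1 nor S2 is contained in that closure, so the decomposition is lossy.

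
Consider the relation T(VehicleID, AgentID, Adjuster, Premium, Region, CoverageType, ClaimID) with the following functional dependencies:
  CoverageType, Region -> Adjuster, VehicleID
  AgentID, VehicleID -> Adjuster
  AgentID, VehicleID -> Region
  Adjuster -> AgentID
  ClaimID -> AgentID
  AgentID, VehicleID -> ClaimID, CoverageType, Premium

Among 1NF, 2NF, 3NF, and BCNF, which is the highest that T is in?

3NF

Candidate keys: {Adjuster, VehicleID}, {AgentID, VehicleID}, {ClaimID, VehicleID}, {CoverageType, Region}. Prime attributes: {Adjuster, AgentID, ClaimID, CoverageType, Region, VehicleID}.
Adjuster -> AgentID: {Adjuster}⁺ = {Adjuster, AgentID}, which is not all of the attributes, so the left side is not a superkey — BCNF is violated.
Its right-hand attributes {AgentID} are all prime, as are those of every other non-superkey FD — the relation is in 3NF.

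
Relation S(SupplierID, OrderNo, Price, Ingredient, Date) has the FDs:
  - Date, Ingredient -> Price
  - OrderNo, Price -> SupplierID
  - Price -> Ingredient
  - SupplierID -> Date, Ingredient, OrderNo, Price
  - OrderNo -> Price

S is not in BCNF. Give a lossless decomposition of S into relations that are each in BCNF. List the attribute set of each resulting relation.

Candidate keys of the original relation: {OrderNo}, {SupplierID}.
In {Date, Ingredient, OrderNo, Price, SupplierID}, {Date, Ingredient} is not a superkey ({Date, Ingredient}⁺ restricted to this set is {Date, Ingredient, Price}), so split on Date, Ingredient -> Price into {Date, Ingredient, Price} and {Date, Ingredient, OrderNo, SupplierID}.
In {Date, Ingredient, Price}, {Price} is not a superkey ({Price}⁺ restricted to this set is {Ingredient, Price}), so split on Price -> Ingredient into {Ingredient, Price} and {Date, Price}.
{Ingredient, Price} is in BCNF.
{Date, Price} is in BCNF.
{Date, Ingredient, OrderNo, SupplierID} is in BCNF.

{Date, Ingredient, OrderNo, SupplierID}; {Date, Price}; {Ingredient, Price}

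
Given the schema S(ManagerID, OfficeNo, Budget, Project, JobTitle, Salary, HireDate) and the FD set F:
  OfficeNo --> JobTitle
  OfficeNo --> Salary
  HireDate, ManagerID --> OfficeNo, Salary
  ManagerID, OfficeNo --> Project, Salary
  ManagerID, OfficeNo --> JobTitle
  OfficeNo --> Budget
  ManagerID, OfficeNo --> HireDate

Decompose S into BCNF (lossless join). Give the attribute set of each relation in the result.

{Budget, JobTitle, OfficeNo, Salary}; {HireDate, ManagerID, OfficeNo, Project}

Candidate keys of the original relation: {HireDate, ManagerID}, {ManagerID, OfficeNo}.
Within {Budget, HireDate, JobTitle, ManagerID, OfficeNo, Project, Salary}: {OfficeNo}⁺ ∩ {Budget, HireDate, JobTitle, ManagerID, OfficeNo, Project, Salary} = {Budget, JobTitle, OfficeNo, Salary}, not the whole set, so OfficeNo --> Budget, JobTitle, Salary violates BCNF; decompose into {Budget, JobTitle, OfficeNo, Salary} and {HireDate, ManagerID, OfficeNo, Project}.
{Budget, JobTitle, OfficeNo, Salary} has no BCNF violation.
{HireDate, ManagerID, OfficeNo, Project} has no BCNF violation.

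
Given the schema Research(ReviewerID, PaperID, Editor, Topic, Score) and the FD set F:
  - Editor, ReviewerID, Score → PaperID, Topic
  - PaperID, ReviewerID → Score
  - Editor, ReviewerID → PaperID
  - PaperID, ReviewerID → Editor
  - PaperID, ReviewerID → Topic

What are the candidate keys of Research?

{ReviewerID} never appears on the right of any FD, so every key must include it.
{Editor, ReviewerID}⁺ = {Editor, PaperID, ReviewerID, Score, Topic}, which is every attribute, so {Editor, ReviewerID} is a candidate key.
{PaperID, ReviewerID}⁺ = {Editor, PaperID, ReviewerID, Score, Topic}, which is every attribute, so {PaperID, ReviewerID} is a candidate key.
These are minimal and exhaustive — every other superkey contains one of them.

{Editor, ReviewerID}, {PaperID, ReviewerID}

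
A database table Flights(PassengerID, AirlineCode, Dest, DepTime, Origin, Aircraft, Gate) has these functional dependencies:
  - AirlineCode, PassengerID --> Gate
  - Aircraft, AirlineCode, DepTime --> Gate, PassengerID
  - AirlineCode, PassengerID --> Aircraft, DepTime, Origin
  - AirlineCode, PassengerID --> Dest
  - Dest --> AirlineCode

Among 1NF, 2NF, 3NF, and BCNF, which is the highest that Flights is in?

Candidate keys: {Aircraft, AirlineCode, DepTime}, {Aircraft, DepTime, Dest}, {AirlineCode, PassengerID}, {Dest, PassengerID}. Prime attributes: {Aircraft, AirlineCode, DepTime, Dest, PassengerID}.
For Dest --> AirlineCode we have {Dest}⁺ = {AirlineCode, Dest}; {Dest} is not a superkey, so BCNF fails.
Since {AirlineCode} ⊆ prime attributes and every other non-superkey FD also has a prime right side, the schema is in 3NF.

3NF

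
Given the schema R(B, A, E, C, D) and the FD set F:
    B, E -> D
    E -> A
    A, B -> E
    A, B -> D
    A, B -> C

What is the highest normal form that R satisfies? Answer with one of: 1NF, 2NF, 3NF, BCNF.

Candidate keys: {A, B}, {B, E}. Prime attributes: {A, B, E}.
E -> A breaks BCNF: {E}⁺ = {A, E}, so {E} is not a superkey.
Since {A} ⊆ prime attributes and every other non-superkey FD also has a prime right side, the schema is in 3NF.

3NF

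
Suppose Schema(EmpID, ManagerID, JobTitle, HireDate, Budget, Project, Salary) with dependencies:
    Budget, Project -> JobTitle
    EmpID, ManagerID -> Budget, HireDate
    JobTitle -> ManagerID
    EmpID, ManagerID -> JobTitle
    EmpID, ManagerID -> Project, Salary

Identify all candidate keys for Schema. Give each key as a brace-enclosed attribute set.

{Budget, EmpID, Project}, {EmpID, JobTitle}, {EmpID, ManagerID}

Attributes never on any right-hand side: {EmpID} — every candidate key must contain it.
{EmpID, JobTitle} is a candidate key since {EmpID, JobTitle}⁺ = {Budget, EmpID, HireDate, JobTitle, ManagerID, Project, Salary} covers every attribute.
{EmpID, ManagerID} is a candidate key since {EmpID, ManagerID}⁺ = {Budget, EmpID, HireDate, JobTitle, ManagerID, Project, Salary} covers every attribute.
{Budget, EmpID, Project} is a candidate key since {Budget, EmpID, Project}⁺ = {Budget, EmpID, HireDate, JobTitle, ManagerID, Project, Salary} covers every attribute.
These are minimal and exhaustive — every other superkey contains one of them.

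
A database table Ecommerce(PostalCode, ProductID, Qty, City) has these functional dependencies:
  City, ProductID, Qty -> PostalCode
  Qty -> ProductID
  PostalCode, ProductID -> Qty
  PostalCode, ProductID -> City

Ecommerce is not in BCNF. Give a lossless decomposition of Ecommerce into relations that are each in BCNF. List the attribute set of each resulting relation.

{City, PostalCode, Qty}; {ProductID, Qty}

Candidate keys of the original relation: {City, Qty}, {PostalCode, ProductID}, {PostalCode, Qty}.
Within {City, PostalCode, ProductID, Qty}: {Qty}⁺ ∩ {City, PostalCode, ProductID, Qty} = {ProductID, Qty}, not the whole set, so Qty -> ProductID violates BCNF; decompose into {ProductID, Qty} and {City, PostalCode, Qty}.
{ProductID, Qty} is in BCNF.
{City, PostalCode, Qty} is in BCNF.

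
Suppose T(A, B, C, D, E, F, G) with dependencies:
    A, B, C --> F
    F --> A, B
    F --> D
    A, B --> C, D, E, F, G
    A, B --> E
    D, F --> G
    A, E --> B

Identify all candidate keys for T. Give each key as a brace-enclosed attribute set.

Closure of {F} is {A, B, C, D, E, F, G}, the whole schema; {F} is a candidate key.
Closure of {A, B} is {A, B, C, D, E, F, G}, the whole schema; {A, B} is a candidate key.
Closure of {A, E} is {A, B, C, D, E, F, G}, the whole schema; {A, E} is a candidate key.
Any other superkey properly contains one of these, so there are no further candidate keys.

{A, B}, {A, E}, {F}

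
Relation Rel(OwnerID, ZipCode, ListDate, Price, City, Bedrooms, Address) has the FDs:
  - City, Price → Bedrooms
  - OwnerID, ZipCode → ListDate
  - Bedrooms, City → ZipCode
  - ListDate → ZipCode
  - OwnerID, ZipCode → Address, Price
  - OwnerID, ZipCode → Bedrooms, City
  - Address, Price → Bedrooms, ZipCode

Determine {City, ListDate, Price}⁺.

{Bedrooms, City, ListDate, Price, ZipCode}

Start with {City, ListDate, Price}.
City, Price → Bedrooms applies; add {Bedrooms} → now {Bedrooms, City, ListDate, Price}.
Bedrooms, City → ZipCode applies; add {ZipCode} → now {Bedrooms, City, ListDate, Price, ZipCode}.
No further FD applies.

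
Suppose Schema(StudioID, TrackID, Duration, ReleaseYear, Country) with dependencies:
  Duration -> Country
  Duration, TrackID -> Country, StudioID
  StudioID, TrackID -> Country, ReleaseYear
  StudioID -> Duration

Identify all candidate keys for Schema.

Attributes never on any right-hand side: {TrackID} — every candidate key must contain it.
{Duration, TrackID}⁺ = {Country, Duration, ReleaseYear, StudioID, TrackID} — all of the relation — so {Duration, TrackID} is a candidate key.
{StudioID, TrackID}⁺ = {Country, Duration, ReleaseYear, StudioID, TrackID} — all of the relation — so {StudioID, TrackID} is a candidate key.
These are minimal and exhaustive — every other superkey contains one of them.

{Duration, TrackID}, {StudioID, TrackID}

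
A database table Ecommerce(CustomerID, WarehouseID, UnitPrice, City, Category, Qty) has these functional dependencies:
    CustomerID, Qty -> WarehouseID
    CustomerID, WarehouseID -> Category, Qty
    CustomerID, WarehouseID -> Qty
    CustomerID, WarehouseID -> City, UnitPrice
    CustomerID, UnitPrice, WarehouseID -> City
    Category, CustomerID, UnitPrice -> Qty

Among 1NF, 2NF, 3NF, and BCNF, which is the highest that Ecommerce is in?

Candidate keys: {Category, CustomerID, UnitPrice}, {CustomerID, Qty}, {CustomerID, WarehouseID}. Prime attributes: {Category, CustomerID, Qty, UnitPrice, WarehouseID}.
The left-hand side of every FD is a superkey, so BCNF is satisfied.

BCNF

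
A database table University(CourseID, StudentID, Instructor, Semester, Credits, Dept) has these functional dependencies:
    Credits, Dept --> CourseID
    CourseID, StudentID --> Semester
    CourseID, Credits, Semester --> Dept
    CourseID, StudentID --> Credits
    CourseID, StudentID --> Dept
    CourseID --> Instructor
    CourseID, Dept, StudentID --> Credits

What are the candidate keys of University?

No FD produces {StudentID}, so it must be in every candidate key.
{CourseID, StudentID} is a candidate key since {CourseID, StudentID}⁺ = {CourseID, Credits, Dept, Instructor, Semester, StudentID} covers every attribute.
{Credits, Dept, StudentID} is a candidate key since {Credits, Dept, StudentID}⁺ = {CourseID, Credits, Dept, Instructor, Semester, StudentID} covers every attribute.
No proper subset of any of these is a key, and no other minimal superkey exists.

{CourseID, StudentID}, {Credits, Dept, StudentID}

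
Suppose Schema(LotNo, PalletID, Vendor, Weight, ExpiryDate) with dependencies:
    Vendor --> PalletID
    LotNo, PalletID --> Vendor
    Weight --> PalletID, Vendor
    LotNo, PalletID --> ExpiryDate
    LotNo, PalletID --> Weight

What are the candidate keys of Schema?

{LotNo} never appears on the right of any FD, so every key must include it.
{LotNo, PalletID} is a candidate key since {LotNo, PalletID}⁺ = {ExpiryDate, LotNo, PalletID, Vendor, Weight} covers every attribute.
{LotNo, Vendor} is a candidate key since {LotNo, Vendor}⁺ = {ExpiryDate, LotNo, PalletID, Vendor, Weight} covers every attribute.
{LotNo, Weight} is a candidate key since {LotNo, Weight}⁺ = {ExpiryDate, LotNo, PalletID, Vendor, Weight} covers every attribute.
Any other superkey properly contains one of these, so there are no further candidate keys.

{LotNo, PalletID}, {LotNo, Vendor}, {LotNo, Weight}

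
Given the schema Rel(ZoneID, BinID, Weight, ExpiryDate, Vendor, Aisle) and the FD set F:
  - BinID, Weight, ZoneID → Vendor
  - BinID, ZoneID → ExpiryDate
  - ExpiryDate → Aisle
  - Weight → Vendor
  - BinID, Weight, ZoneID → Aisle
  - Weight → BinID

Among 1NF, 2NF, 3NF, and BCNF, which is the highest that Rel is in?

1NF

Candidate key: {Weight, ZoneID}. Prime attributes: {Weight, ZoneID}.
BinID, ZoneID → ExpiryDate: {BinID, ZoneID}⁺ = {Aisle, BinID, ExpiryDate, ZoneID}, which is not all of the attributes, so the left side is not a superkey — BCNF is violated.
BinID, ZoneID → ExpiryDate has non-prime {ExpiryDate} on the right and a non-superkey on the left, so 3NF fails.
The proper key subset {Weight} of {Weight, ZoneID} determines non-prime {BinID, Vendor}, so the relation is not even in 2NF.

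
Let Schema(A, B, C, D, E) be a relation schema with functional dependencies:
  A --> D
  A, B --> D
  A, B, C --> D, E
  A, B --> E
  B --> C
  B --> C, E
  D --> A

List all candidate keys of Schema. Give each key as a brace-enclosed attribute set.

{A, B}, {B, D}

{B} never appears on the right of any FD, so every key must include it.
{A, B} is a candidate key since {A, B}⁺ = {A, B, C, D, E} covers every attribute.
{B, D} is a candidate key since {B, D}⁺ = {A, B, C, D, E} covers every attribute.
No proper subset of any of these is a key, and no other minimal superkey exists.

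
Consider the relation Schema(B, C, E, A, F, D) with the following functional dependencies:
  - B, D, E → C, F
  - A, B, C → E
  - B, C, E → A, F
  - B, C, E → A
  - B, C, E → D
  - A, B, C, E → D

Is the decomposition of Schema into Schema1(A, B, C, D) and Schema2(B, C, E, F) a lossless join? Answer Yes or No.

Common attributes: {B, C}; their closure is {B, C}.
The closure covers neither Schema1 nor Schema2 entirely; the join is not lossless.

No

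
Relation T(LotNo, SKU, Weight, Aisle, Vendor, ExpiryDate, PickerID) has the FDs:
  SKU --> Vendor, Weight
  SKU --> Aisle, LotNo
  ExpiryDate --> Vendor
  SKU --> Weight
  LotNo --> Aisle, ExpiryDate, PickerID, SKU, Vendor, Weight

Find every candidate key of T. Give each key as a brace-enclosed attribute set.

{LotNo} is a candidate key since {LotNo}⁺ = {Aisle, ExpiryDate, LotNo, PickerID, SKU, Vendor, Weight} covers every attribute.
{SKU} is a candidate key since {SKU}⁺ = {Aisle, ExpiryDate, LotNo, PickerID, SKU, Vendor, Weight} covers every attribute.
Any other superkey properly contains one of these, so there are no further candidate keys.

{LotNo}, {SKU}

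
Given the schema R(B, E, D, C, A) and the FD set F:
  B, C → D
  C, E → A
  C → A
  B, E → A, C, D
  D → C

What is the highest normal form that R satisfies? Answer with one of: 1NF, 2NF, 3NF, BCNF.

Candidate key: {B, E}. Prime attributes: {B, E}.
For B, C → D we have {B, C}⁺ = {A, B, C, D}; {B, C} is not a superkey, so BCNF fails.
B, C → D has non-prime {D} on the right and a non-superkey on the left, so 3NF fails.
Checking every proper subset of each key, none determines a non-prime attribute — 2NF is satisfied.

2NF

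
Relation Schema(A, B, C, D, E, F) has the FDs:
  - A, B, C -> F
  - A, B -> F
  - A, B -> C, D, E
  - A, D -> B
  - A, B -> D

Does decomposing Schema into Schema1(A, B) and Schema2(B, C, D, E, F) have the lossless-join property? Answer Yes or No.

No

The shared attributes are {B} and {B}⁺ = {B}.
The closure covers neither Schema1 nor Schema2 entirely; the join is not lossless.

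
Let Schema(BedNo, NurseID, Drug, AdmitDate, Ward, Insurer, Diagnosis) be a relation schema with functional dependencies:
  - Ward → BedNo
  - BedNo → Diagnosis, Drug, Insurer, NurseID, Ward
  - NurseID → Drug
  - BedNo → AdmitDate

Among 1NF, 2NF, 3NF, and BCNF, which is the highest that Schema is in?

Candidate keys: {BedNo}, {Ward}. Prime attributes: {BedNo, Ward}.
NurseID → Drug breaks BCNF: {NurseID}⁺ = {Drug, NurseID}, so {NurseID} is not a superkey.
NurseID → Drug determines the non-prime attribute {Drug} from a non-superkey — 3NF is violated.
With only single-attribute keys there can be no partial dependency, so 2NF holds.

2NF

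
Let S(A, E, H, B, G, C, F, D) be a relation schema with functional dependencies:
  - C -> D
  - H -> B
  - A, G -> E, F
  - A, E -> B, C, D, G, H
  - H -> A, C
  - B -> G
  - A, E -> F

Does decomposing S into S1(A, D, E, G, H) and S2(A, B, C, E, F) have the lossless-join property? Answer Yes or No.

The shared attributes are {A, E} and {A, E}⁺ = {A, B, C, D, E, F, G, H}.
S1 is contained in that closure, so S1 ∩ S2 -> S1 holds and the join is lossless.

Yes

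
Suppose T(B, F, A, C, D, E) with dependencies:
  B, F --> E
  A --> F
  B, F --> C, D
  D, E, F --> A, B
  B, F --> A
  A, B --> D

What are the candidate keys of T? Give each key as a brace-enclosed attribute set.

{A, B} is a candidate key since {A, B}⁺ = {A, B, C, D, E, F} covers every attribute.
{B, F} is a candidate key since {B, F}⁺ = {A, B, C, D, E, F} covers every attribute.
{A, D, E} is a candidate key since {A, D, E}⁺ = {A, B, C, D, E, F} covers every attribute.
{D, E, F} is a candidate key since {D, E, F}⁺ = {A, B, C, D, E, F} covers every attribute.
These are minimal and exhaustive — every other superkey contains one of them.

{A, B}, {A, D, E}, {B, F}, {D, E, F}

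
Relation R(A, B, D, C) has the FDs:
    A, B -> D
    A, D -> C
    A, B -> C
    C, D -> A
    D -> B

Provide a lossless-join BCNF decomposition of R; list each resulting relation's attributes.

Candidate keys of the original relation: {A, B}, {A, D}, {C, D}.
{A, B, C, D}: {D} determines {B, D} here but is not a superkey — split on D -> B, giving {B, D} and {A, C, D}.
{B, D} is in BCNF.
{A, C, D} is in BCNF.

{A, C, D}; {B, D}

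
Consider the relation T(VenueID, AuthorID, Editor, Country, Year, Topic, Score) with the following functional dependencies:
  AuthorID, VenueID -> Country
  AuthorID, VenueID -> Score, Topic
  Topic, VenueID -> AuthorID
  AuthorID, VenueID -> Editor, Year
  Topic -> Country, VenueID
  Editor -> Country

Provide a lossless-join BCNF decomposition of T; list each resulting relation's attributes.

{AuthorID, Editor, Score, Topic, VenueID, Year}; {Country, Editor}

Candidate keys of the original relation: {AuthorID, VenueID}, {Topic}.
Within {AuthorID, Country, Editor, Score, Topic, VenueID, Year}: {Editor}⁺ ∩ {AuthorID, Country, Editor, Score, Topic, VenueID, Year} = {Country, Editor}, not the whole set, so Editor -> Country violates BCNF; decompose into {Country, Editor} and {AuthorID, Editor, Score, Topic, VenueID, Year}.
{Country, Editor}: every determinant is a superkey — BCNF.
{AuthorID, Editor, Score, Topic, VenueID, Year}: every determinant is a superkey — BCNF.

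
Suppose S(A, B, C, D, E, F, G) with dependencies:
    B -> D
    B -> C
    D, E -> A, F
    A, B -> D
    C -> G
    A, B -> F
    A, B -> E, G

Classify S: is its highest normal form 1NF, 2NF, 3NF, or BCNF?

1NF

Candidate keys: {A, B}, {B, E}. Prime attributes: {A, B, E}.
For B -> D we have {B}⁺ = {B, C, D, G}; {B} is not a superkey, so BCNF fails.
B -> D has non-prime {D} on the right and a non-superkey on the left, so 3NF fails.
{B} is a proper subset of the key {A, B}, and {B}⁺ contains the non-prime attributes {C, D, G} — a partial dependency, so 2NF is violated.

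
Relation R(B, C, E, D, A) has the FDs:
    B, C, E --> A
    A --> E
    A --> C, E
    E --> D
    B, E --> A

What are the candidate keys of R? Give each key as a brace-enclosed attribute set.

{A, B}, {B, E}

No FD produces {B}, so it must be in every candidate key.
{A, B} is a candidate key since {A, B}⁺ = {A, B, C, D, E} covers every attribute.
{B, E} is a candidate key since {B, E}⁺ = {A, B, C, D, E} covers every attribute.
No proper subset of any of these is a key, and no other minimal superkey exists.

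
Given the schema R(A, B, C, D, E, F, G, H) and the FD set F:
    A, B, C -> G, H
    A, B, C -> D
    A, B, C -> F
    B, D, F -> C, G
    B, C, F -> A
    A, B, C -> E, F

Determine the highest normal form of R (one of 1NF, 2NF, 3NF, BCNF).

BCNF

Candidate keys: {A, B, C}, {B, C, F}, {B, D, F}. Prime attributes: {A, B, C, D, F}.
The left-hand side of every FD is a superkey, so BCNF is satisfied.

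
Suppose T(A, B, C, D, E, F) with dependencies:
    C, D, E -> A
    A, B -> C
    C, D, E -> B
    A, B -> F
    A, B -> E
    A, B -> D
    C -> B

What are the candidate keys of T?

Closure of {A, B} is {A, B, C, D, E, F}, the whole schema; {A, B} is a candidate key.
Closure of {A, C} is {A, B, C, D, E, F}, the whole schema; {A, C} is a candidate key.
Closure of {C, D, E} is {A, B, C, D, E, F}, the whole schema; {C, D, E} is a candidate key.
No proper subset of any of these is a key, and no other minimal superkey exists.

{A, B}, {A, C}, {C, D, E}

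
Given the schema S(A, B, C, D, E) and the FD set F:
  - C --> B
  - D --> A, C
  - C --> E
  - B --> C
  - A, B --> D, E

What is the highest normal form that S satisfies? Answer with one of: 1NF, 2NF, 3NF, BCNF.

Candidate keys: {A, B}, {A, C}, {D}. Prime attributes: {A, B, C, D}.
For C --> B we have {C}⁺ = {B, C, E}; {C} is not a superkey, so BCNF fails.
C --> E has non-prime {E} on the right and a non-superkey on the left, so 3NF fails.
Since {B} ⊂ {A, B} and {B}⁺ ⊇ {E} with {E} non-prime, there is a partial dependency; 2NF fails.

1NF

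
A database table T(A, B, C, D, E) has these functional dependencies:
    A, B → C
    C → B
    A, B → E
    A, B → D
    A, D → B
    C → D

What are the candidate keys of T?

{A, B}, {A, C}, {A, D}

Attributes never on any right-hand side: {A} — every candidate key must contain it.
{A, B}⁺ = {A, B, C, D, E}, which is every attribute, so {A, B} is a candidate key.
{A, C}⁺ = {A, B, C, D, E}, which is every attribute, so {A, C} is a candidate key.
{A, D}⁺ = {A, B, C, D, E}, which is every attribute, so {A, D} is a candidate key.
Any other superkey properly contains one of these, so there are no further candidate keys.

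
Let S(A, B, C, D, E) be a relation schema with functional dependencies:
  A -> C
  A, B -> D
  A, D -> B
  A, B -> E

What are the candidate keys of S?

{A} never appears on the right of any FD, so every key must include it.
{A, B} is a candidate key since {A, B}⁺ = {A, B, C, D, E} covers every attribute.
{A, D} is a candidate key since {A, D}⁺ = {A, B, C, D, E} covers every attribute.
Any other superkey properly contains one of these, so there are no further candidate keys.

{A, B}, {A, D}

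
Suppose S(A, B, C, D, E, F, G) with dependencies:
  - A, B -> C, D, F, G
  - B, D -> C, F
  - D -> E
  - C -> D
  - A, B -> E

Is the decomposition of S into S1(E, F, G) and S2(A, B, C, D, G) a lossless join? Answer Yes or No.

No

S1 ∩ S2 = {G}; its closure under F is {G}.
Neither S1 nor S2 is contained in that closure, so the decomposition is lossy.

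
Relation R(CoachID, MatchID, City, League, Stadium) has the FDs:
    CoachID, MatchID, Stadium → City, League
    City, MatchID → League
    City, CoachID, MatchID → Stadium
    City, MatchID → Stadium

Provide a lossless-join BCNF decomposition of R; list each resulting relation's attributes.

{City, CoachID, MatchID}; {City, League, MatchID, Stadium}

Candidate keys of the original relation: {City, CoachID, MatchID}, {CoachID, MatchID, Stadium}.
Within {City, CoachID, League, MatchID, Stadium}: {City, MatchID}⁺ ∩ {City, CoachID, League, MatchID, Stadium} = {City, League, MatchID, Stadium}, not the whole set, so City, MatchID → League, Stadium violates BCNF; decompose into {City, League, MatchID, Stadium} and {City, CoachID, MatchID}.
{City, League, MatchID, Stadium} has no BCNF violation.
{City, CoachID, MatchID} has no BCNF violation.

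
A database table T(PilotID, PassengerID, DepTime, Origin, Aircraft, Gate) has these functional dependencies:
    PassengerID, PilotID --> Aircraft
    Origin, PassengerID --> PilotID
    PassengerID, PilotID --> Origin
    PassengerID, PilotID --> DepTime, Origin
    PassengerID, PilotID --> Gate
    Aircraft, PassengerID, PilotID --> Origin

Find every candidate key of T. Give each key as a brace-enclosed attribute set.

{Origin, PassengerID}, {PassengerID, PilotID}

No FD produces {PassengerID}, so it must be in every candidate key.
Closure of {Origin, PassengerID} is {Aircraft, DepTime, Gate, Origin, PassengerID, PilotID}, the whole schema; {Origin, PassengerID} is a candidate key.
Closure of {PassengerID, PilotID} is {Aircraft, DepTime, Gate, Origin, PassengerID, PilotID}, the whole schema; {PassengerID, PilotID} is a candidate key.
These are minimal and exhaustive — every other superkey contains one of them.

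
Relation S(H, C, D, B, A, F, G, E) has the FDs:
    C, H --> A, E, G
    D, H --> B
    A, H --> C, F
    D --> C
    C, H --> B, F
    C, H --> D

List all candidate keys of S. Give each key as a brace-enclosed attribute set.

{A, H}, {C, H}, {D, H}

{H} never appears on the right of any FD, so every key must include it.
{A, H} is a candidate key since {A, H}⁺ = {A, B, C, D, E, F, G, H} covers every attribute.
{C, H} is a candidate key since {C, H}⁺ = {A, B, C, D, E, F, G, H} covers every attribute.
{D, H} is a candidate key since {D, H}⁺ = {A, B, C, D, E, F, G, H} covers every attribute.
Any other superkey properly contains one of these, so there are no further candidate keys.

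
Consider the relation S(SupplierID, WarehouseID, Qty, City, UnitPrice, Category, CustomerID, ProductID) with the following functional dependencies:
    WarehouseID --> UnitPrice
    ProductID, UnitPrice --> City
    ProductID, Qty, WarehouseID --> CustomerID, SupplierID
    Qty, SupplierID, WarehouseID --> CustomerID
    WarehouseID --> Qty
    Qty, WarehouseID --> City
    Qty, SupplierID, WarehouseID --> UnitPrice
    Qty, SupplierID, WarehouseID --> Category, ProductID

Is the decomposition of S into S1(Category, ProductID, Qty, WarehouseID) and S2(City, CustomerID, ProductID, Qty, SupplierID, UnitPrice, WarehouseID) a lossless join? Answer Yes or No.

Yes

The shared attributes are {ProductID, Qty, WarehouseID} and {ProductID, Qty, WarehouseID}⁺ = {Category, City, CustomerID, ProductID, Qty, SupplierID, UnitPrice, WarehouseID}.
S1 is contained in that closure, so S1 ∩ S2 --> S1 holds and the join is lossless.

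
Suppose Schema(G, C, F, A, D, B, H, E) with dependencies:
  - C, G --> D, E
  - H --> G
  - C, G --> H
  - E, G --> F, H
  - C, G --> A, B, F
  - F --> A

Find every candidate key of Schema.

No FD produces {C}, so it must be in every candidate key.
{C, G}⁺ = {A, B, C, D, E, F, G, H}, which is every attribute, so {C, G} is a candidate key.
{C, H}⁺ = {A, B, C, D, E, F, G, H}, which is every attribute, so {C, H} is a candidate key.
No proper subset of any of these is a key, and no other minimal superkey exists.

{C, G}, {C, H}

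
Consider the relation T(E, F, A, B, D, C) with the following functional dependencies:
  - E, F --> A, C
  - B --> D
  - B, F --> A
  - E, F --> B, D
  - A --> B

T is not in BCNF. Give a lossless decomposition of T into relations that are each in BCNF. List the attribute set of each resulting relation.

Candidate key of the original relation: {E, F}.
Within {A, B, C, D, E, F}: {B}⁺ ∩ {A, B, C, D, E, F} = {B, D}, not the whole set, so B --> D violates BCNF; decompose into {B, D} and {A, B, C, E, F}.
{B, D} has no BCNF violation.
Within {A, B, C, E, F}: {B, F}⁺ ∩ {A, B, C, E, F} = {A, B, F}, not the whole set, so B, F --> A violates BCNF; decompose into {A, B, F} and {B, C, E, F}.
Within {A, B, F}: {A}⁺ ∩ {A, B, F} = {A, B}, not the whole set, so A --> B violates BCNF; decompose into {A, B} and {A, F}.
{A, B} has no BCNF violation.
{A, F} has no BCNF violation.
{B, C, E, F} has no BCNF violation.

{A, B}; {A, F}; {B, C, E, F}; {B, D}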